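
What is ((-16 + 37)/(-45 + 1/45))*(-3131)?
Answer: 2958795/2024 ≈ 1461.9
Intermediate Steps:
((-16 + 37)/(-45 + 1/45))*(-3131) = (21/(-45 + 1/45))*(-3131) = (21/(-2024/45))*(-3131) = (21*(-45/2024))*(-3131) = -945/2024*(-3131) = 2958795/2024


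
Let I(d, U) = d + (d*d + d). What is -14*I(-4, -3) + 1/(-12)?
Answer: -1345/12 ≈ -112.08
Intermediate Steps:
I(d, U) = d**2 + 2*d (I(d, U) = d + (d**2 + d) = d + (d + d**2) = d**2 + 2*d)
-14*I(-4, -3) + 1/(-12) = -(-56)*(2 - 4) + 1/(-12) = -(-56)*(-2) + 1*(-1/12) = -14*8 - 1/12 = -112 - 1/12 = -1345/12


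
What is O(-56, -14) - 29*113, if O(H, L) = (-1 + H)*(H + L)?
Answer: 713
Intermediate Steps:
O(-56, -14) - 29*113 = ((-56)² - 1*(-56) - 1*(-14) - 56*(-14)) - 29*113 = (3136 + 56 + 14 + 784) - 1*3277 = 3990 - 3277 = 713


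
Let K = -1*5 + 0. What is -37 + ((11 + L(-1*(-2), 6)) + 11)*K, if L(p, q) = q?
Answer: -177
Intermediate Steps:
K = -5 (K = -5 + 0 = -5)
-37 + ((11 + L(-1*(-2), 6)) + 11)*K = -37 + ((11 + 6) + 11)*(-5) = -37 + (17 + 11)*(-5) = -37 + 28*(-5) = -37 - 140 = -177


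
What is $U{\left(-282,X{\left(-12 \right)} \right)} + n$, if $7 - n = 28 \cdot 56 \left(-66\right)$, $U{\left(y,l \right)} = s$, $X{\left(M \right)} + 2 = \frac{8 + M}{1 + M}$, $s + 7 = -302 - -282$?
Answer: $103468$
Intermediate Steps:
$s = -27$ ($s = -7 - 20 = -27$)
$X{\left(M \right)} = -2 + \frac{8 + M}{1 + M}$
$U{\left(y,l \right)} = -27$
$n = 103495$ ($n = 7 - 28 \cdot 56 \left(-66\right) = 7 - 1568 \left(-66\right) = 7 - -103488 = 7 + 103488 = 103495$)
$U{\left(-282,X{\left(-12 \right)} \right)} + n = -27 + 103495 = 103468$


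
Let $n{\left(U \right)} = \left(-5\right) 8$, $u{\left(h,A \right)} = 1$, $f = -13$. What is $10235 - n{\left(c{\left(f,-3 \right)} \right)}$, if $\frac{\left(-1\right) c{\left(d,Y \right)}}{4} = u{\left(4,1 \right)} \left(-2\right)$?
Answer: $10275$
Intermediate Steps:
$c{\left(d,Y \right)} = 8$ ($c{\left(d,Y \right)} = - 4 \cdot 1 \left(-2\right) = \left(-4\right) \left(-2\right) = 8$)
$n{\left(U \right)} = -40$
$10235 - n{\left(c{\left(f,-3 \right)} \right)} = 10235 - -40 = 10235 + 40 = 10275$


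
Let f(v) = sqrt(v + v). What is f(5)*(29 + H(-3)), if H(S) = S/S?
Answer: 30*sqrt(10) ≈ 94.868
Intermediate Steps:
f(v) = sqrt(2)*sqrt(v) (f(v) = sqrt(2*v) = sqrt(2)*sqrt(v))
H(S) = 1
f(5)*(29 + H(-3)) = (sqrt(2)*sqrt(5))*(29 + 1) = sqrt(10)*30 = 30*sqrt(10)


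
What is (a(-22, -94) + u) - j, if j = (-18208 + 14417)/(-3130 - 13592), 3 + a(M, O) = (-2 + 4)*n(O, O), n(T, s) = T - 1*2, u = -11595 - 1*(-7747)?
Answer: -67610837/16722 ≈ -4043.2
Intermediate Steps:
u = -3848 (u = -11595 + 7747 = -3848)
n(T, s) = -2 + T (n(T, s) = T - 2 = -2 + T)
a(M, O) = -7 + 2*O (a(M, O) = -3 + (-2 + 4)*(-2 + O) = -3 + 2*(-2 + O) = -3 + (-4 + 2*O) = -7 + 2*O)
j = 3791/16722 (j = -3791/(-16722) = -3791*(-1/16722) = 3791/16722 ≈ 0.22671)
(a(-22, -94) + u) - j = ((-7 + 2*(-94)) - 3848) - 1*3791/16722 = ((-7 - 188) - 3848) - 3791/16722 = (-195 - 3848) - 3791/16722 = -4043 - 3791/16722 = -67610837/16722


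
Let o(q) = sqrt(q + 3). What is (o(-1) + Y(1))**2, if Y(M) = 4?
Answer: (4 + sqrt(2))**2 ≈ 29.314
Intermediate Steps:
o(q) = sqrt(3 + q)
(o(-1) + Y(1))**2 = (sqrt(3 - 1) + 4)**2 = (sqrt(2) + 4)**2 = (4 + sqrt(2))**2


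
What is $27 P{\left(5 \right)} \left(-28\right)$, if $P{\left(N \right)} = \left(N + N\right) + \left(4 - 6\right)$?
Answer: $-6048$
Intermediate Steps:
$P{\left(N \right)} = -2 + 2 N$ ($P{\left(N \right)} = 2 N + \left(4 - 6\right) = 2 N - 2 = -2 + 2 N$)
$27 P{\left(5 \right)} \left(-28\right) = 27 \left(-2 + 2 \cdot 5\right) \left(-28\right) = 27 \left(-2 + 10\right) \left(-28\right) = 27 \cdot 8 \left(-28\right) = 216 \left(-28\right) = -6048$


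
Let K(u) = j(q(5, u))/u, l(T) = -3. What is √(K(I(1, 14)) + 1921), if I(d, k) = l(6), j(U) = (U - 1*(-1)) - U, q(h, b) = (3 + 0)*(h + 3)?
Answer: √17286/3 ≈ 43.825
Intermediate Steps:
q(h, b) = 9 + 3*h (q(h, b) = 3*(3 + h) = 9 + 3*h)
j(U) = 1 (j(U) = (U + 1) - U = (1 + U) - U = 1)
I(d, k) = -3
K(u) = 1/u
√(K(I(1, 14)) + 1921) = √(1/(-3) + 1921) = √(-⅓ + 1921) = √(5762/3) = √17286/3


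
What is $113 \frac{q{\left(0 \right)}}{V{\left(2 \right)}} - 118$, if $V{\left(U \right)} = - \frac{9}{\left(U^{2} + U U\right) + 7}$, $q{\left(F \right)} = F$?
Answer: $-118$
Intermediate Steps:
$V{\left(U \right)} = - \frac{9}{7 + 2 U^{2}}$ ($V{\left(U \right)} = - \frac{9}{\left(U^{2} + U^{2}\right) + 7} = - \frac{9}{2 U^{2} + 7} = - \frac{9}{7 + 2 U^{2}}$)
$113 \frac{q{\left(0 \right)}}{V{\left(2 \right)}} - 118 = 113 \frac{0}{\left(-9\right) \frac{1}{7 + 2 \cdot 2^{2}}} - 118 = 113 \frac{0}{\left(-9\right) \frac{1}{7 + 2 \cdot 4}} - 118 = 113 \frac{0}{\left(-9\right) \frac{1}{7 + 8}} - 118 = 113 \frac{0}{\left(-9\right) \frac{1}{15}} - 118 = 113 \frac{0}{- \frac{3}{5}} - 118 = 113 \cdot 0 \left(- \frac{5}{3}\right) - 118 = 113 \cdot 0 - 118 = 0 - 118 = -118$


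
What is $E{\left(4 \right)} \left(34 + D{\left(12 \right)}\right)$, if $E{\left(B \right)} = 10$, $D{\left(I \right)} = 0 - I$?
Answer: $220$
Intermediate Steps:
$D{\left(I \right)} = - I$
$E{\left(4 \right)} \left(34 + D{\left(12 \right)}\right) = 10 \left(34 - 12\right) = 10 \cdot 22 = 220$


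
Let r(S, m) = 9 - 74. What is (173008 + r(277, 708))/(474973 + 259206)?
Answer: 172943/734179 ≈ 0.23556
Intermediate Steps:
r(S, m) = -65
(173008 + r(277, 708))/(474973 + 259206) = (173008 - 65)/(474973 + 259206) = 172943/734179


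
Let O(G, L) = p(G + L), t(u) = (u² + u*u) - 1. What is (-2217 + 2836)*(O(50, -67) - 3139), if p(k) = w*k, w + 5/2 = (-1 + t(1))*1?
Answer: -3833467/2 ≈ -1.9167e+6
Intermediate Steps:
t(u) = -1 + 2*u² (t(u) = (u² + u²) - 1 = 2*u² - 1 = -1 + 2*u²)
w = -5/2 (w = -5/2 + (-1 + (-1 + 2*1²))*1 = -5/2 + (-1 + (-1 + 2*1))*1 = -5/2 + (-1 + (-1 + 2))*1 = -5/2 + (-1 + 1)*1 = -5/2 + 0*1 = -5/2 + 0 = -5/2 ≈ -2.5000)
p(k) = -5*k/2
O(G, L) = -5*G/2 - 5*L/2 (O(G, L) = -5*(G + L)/2 = -5*G/2 - 5*L/2)
(-2217 + 2836)*(O(50, -67) - 3139) = (-2217 + 2836)*((-5/2*50 - 5/2*(-67)) - 3139) = 619*((-125 + 335/2) - 3139) = 619*(85/2 - 3139) = 619*(-6193/2) = -3833467/2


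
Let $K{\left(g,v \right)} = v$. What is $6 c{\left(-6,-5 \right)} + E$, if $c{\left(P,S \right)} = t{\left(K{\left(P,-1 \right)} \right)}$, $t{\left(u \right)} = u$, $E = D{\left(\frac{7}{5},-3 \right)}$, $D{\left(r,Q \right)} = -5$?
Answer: $-11$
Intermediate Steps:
$E = -5$
$c{\left(P,S \right)} = -1$
$6 c{\left(-6,-5 \right)} + E = 6 \left(-1\right) - 5 = -6 - 5 = -11$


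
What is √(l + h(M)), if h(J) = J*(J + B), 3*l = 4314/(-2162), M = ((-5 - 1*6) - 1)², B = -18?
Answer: √21201593545/1081 ≈ 134.70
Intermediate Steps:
M = 144 (M = ((-5 - 6) - 1)² = (-11 - 1)² = (-12)² = 144)
l = -719/1081 (l = (4314/(-2162))/3 = (4314*(-1/2162))/3 = (⅓)*(-2157/1081) = -719/1081 ≈ -0.66512)
h(J) = J*(-18 + J) (h(J) = J*(J - 18) = J*(-18 + J))
√(l + h(M)) = √(-719/1081 + 144*(-18 + 144)) = √(-719/1081 + 144*126) = √(-719/1081 + 18144) = √(19612945/1081) = √21201593545/1081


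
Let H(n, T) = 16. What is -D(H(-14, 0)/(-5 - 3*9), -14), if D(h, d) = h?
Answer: ½ ≈ 0.50000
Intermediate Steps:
-D(H(-14, 0)/(-5 - 3*9), -14) = -16/(-5 - 3*9) = -16/(-5 - 27) = -16/(-32) = -16*(-1)/32 = -1*(-½) = ½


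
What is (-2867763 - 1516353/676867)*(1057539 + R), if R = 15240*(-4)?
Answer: -1934455166638676046/676867 ≈ -2.8580e+12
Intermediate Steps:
R = -60960
(-2867763 - 1516353/676867)*(1057539 + R) = (-2867763 - 1516353/676867)*(1057539 - 60960) = (-2867763 - 1516353*1/676867)*996579 = (-2867763 - 1516353/676867)*996579 = -1941095654874/676867*996579 = -1934455166638676046/676867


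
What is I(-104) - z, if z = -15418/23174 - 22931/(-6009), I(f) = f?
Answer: -7460511548/69626283 ≈ -107.15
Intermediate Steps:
z = 219378116/69626283 (z = -15418*1/23174 - 22931*(-1/6009) = -7709/11587 + 22931/6009 = 219378116/69626283 ≈ 3.1508)
I(-104) - z = -104 - 1*219378116/69626283 = -104 - 219378116/69626283 = -7460511548/69626283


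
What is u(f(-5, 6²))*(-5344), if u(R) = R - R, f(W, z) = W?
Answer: 0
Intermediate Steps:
u(R) = 0
u(f(-5, 6²))*(-5344) = 0*(-5344) = 0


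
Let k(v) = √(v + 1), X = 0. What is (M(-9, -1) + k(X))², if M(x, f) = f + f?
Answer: 1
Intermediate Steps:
M(x, f) = 2*f
k(v) = √(1 + v)
(M(-9, -1) + k(X))² = (2*(-1) + √(1 + 0))² = (-2 + √1)² = (-2 + 1)² = (-1)² = 1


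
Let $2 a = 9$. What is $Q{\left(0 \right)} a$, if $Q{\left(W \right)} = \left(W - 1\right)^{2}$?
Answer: $\frac{9}{2} \approx 4.5$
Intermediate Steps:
$a = \frac{9}{2}$ ($a = \frac{1}{2} \cdot 9 = \frac{9}{2} \approx 4.5$)
$Q{\left(W \right)} = \left(-1 + W\right)^{2}$
$Q{\left(0 \right)} a = \left(-1 + 0\right)^{2} \cdot \frac{9}{2} = \left(-1\right)^{2} \cdot \frac{9}{2} = 1 \cdot \frac{9}{2} = \frac{9}{2}$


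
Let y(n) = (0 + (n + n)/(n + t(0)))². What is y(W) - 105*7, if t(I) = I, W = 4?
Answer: -731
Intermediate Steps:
y(n) = 4 (y(n) = (0 + (n + n)/(n + 0))² = (0 + (2*n)/n)² = (0 + 2)² = 2² = 4)
y(W) - 105*7 = 4 - 105*7 = 4 - 735 = -731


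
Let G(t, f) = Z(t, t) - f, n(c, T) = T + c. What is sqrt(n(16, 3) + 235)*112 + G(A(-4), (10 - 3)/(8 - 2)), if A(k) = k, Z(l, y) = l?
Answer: -31/6 + 112*sqrt(254) ≈ 1779.8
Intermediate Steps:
G(t, f) = t - f
sqrt(n(16, 3) + 235)*112 + G(A(-4), (10 - 3)/(8 - 2)) = sqrt((3 + 16) + 235)*112 + (-4 - (10 - 3)/(8 - 2)) = sqrt(19 + 235)*112 + (-4 - 7/6) = sqrt(254)*112 + (-4 - 7/6) = 112*sqrt(254) + (-4 - 1*7/6) = 112*sqrt(254) + (-4 - 7/6) = 112*sqrt(254) - 31/6 = -31/6 + 112*sqrt(254)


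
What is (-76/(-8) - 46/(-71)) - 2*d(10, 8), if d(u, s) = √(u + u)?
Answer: 1441/142 - 4*√5 ≈ 1.2036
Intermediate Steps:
d(u, s) = √2*√u (d(u, s) = √(2*u) = √2*√u)
(-76/(-8) - 46/(-71)) - 2*d(10, 8) = (-76/(-8) - 46/(-71)) - 2*√2*√10 = (-76*(-⅛) - 46*(-1/71)) - 4*√5 = (19/2 + 46/71) - 4*√5 = 1441/142 - 4*√5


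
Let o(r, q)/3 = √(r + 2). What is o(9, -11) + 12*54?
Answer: 648 + 3*√11 ≈ 657.95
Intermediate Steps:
o(r, q) = 3*√(2 + r) (o(r, q) = 3*√(r + 2) = 3*√(2 + r))
o(9, -11) + 12*54 = 3*√(2 + 9) + 12*54 = 3*√11 + 648 = 648 + 3*√11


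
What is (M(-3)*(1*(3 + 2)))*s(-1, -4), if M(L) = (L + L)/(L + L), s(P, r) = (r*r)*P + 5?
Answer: -55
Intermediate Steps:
s(P, r) = 5 + P*r² (s(P, r) = r²*P + 5 = P*r² + 5 = 5 + P*r²)
M(L) = 1 (M(L) = (2*L)/((2*L)) = (2*L)*(1/(2*L)) = 1)
(M(-3)*(1*(3 + 2)))*s(-1, -4) = (1*(1*(3 + 2)))*(5 - 1*(-4)²) = (1*(1*5))*(5 - 1*16) = (1*5)*(5 - 16) = 5*(-11) = -55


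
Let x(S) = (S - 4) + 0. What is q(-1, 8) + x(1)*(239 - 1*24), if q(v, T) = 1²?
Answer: -644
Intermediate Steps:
q(v, T) = 1
x(S) = -4 + S (x(S) = (-4 + S) + 0 = -4 + S)
q(-1, 8) + x(1)*(239 - 1*24) = 1 + (-4 + 1)*(239 - 1*24) = 1 - 3*(239 - 24) = 1 - 3*215 = 1 - 645 = -644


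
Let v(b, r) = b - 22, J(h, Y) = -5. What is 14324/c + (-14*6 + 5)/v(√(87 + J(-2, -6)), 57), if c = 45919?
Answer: 42782735/9229719 + 79*√82/402 ≈ 6.4149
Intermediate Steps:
v(b, r) = -22 + b
14324/c + (-14*6 + 5)/v(√(87 + J(-2, -6)), 57) = 14324/45919 + (-14*6 + 5)/(-22 + √(87 - 5)) = 14324*(1/45919) + (-84 + 5)/(-22 + √82) = 14324/45919 - 79/(-22 + √82)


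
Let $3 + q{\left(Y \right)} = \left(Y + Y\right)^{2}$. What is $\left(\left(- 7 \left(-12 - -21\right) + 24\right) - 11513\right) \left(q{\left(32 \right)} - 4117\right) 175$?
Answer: $48518400$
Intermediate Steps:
$q{\left(Y \right)} = -3 + 4 Y^{2}$ ($q{\left(Y \right)} = -3 + \left(Y + Y\right)^{2} = -3 + \left(2 Y\right)^{2} = -3 + 4 Y^{2}$)
$\left(\left(- 7 \left(-12 - -21\right) + 24\right) - 11513\right) \left(q{\left(32 \right)} - 4117\right) 175 = \left(\left(- 7 \left(-12 - -21\right) + 24\right) - 11513\right) \left(\left(-3 + 4 \cdot 32^{2}\right) - 4117\right) 175 = \left(\left(- 7 \left(-12 + 21\right) + 24\right) - 11513\right) \left(\left(-3 + 4 \cdot 1024\right) - 4117\right) 175 = \left(\left(\left(-7\right) 9 + 24\right) - 11513\right) \left(\left(-3 + 4096\right) - 4117\right) 175 = \left(\left(-63 + 24\right) - 11513\right) \left(4093 - 4117\right) 175 = \left(-39 - 11513\right) \left(-24\right) 175 = \left(-11552\right) \left(-24\right) 175 = 277248 \cdot 175 = 48518400$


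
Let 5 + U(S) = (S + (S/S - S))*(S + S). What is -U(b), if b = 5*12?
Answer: -115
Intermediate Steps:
b = 60
U(S) = -5 + 2*S (U(S) = -5 + (S + (S/S - S))*(S + S) = -5 + (S + (1 - S))*(2*S) = -5 + 1*(2*S) = -5 + 2*S)
-U(b) = -(-5 + 2*60) = -(-5 + 120) = -1*115 = -115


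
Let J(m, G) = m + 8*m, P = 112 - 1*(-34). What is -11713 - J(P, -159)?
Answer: -13027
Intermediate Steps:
P = 146 (P = 112 + 34 = 146)
J(m, G) = 9*m
-11713 - J(P, -159) = -11713 - 9*146 = -11713 - 1*1314 = -11713 - 1314 = -13027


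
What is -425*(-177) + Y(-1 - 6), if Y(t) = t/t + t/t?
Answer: 75227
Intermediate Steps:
Y(t) = 2 (Y(t) = 1 + 1 = 2)
-425*(-177) + Y(-1 - 6) = -425*(-177) + 2 = 75225 + 2 = 75227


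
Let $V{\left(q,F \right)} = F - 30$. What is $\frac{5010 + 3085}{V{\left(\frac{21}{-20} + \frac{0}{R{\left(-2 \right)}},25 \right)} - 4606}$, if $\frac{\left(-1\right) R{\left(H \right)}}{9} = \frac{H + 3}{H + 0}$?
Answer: $- \frac{8095}{4611} \approx -1.7556$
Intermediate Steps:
$R{\left(H \right)} = - \frac{9 \left(3 + H\right)}{H}$ ($R{\left(H \right)} = - 9 \frac{H + 3}{H + 0} = - 9 \frac{3 + H}{H} = - \frac{9 \left(3 + H\right)}{H}$)
$V{\left(q,F \right)} = -30 + F$
$\frac{5010 + 3085}{V{\left(\frac{21}{-20} + \frac{0}{R{\left(-2 \right)}},25 \right)} - 4606} = \frac{5010 + 3085}{\left(-30 + 25\right) - 4606} = \frac{8095}{-5 - 4606} = \frac{8095}{-4611} = 8095 \left(- \frac{1}{4611}\right) = - \frac{8095}{4611}$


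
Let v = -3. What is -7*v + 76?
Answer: 97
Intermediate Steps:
-7*v + 76 = -7*(-3) + 76 = 21 + 76 = 97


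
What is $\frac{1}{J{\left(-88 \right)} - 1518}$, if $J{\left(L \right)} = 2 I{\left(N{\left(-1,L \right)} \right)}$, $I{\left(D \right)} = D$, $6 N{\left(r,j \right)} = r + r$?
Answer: $- \frac{3}{4556} \approx -0.00065847$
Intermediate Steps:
$N{\left(r,j \right)} = \frac{r}{3}$ ($N{\left(r,j \right)} = \frac{r + r}{6} = \frac{2 r}{6} = \frac{r}{3}$)
$J{\left(L \right)} = - \frac{2}{3}$ ($J{\left(L \right)} = 2 \cdot \frac{1}{3} \left(-1\right) = 2 \left(- \frac{1}{3}\right) = - \frac{2}{3}$)
$\frac{1}{J{\left(-88 \right)} - 1518} = \frac{1}{- \frac{2}{3} - 1518} = \frac{1}{- \frac{4556}{3}} = - \frac{3}{4556}$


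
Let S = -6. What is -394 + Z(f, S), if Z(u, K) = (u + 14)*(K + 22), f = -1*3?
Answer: -218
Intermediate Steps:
f = -3
Z(u, K) = (14 + u)*(22 + K)
-394 + Z(f, S) = -394 + (308 + 14*(-6) + 22*(-3) - 6*(-3)) = -394 + (308 - 84 - 66 + 18) = -394 + 176 = -218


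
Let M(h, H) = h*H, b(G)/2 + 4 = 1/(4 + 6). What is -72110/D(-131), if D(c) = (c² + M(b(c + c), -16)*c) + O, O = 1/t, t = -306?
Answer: -110328300/1242661 ≈ -88.784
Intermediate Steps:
b(G) = -39/5 (b(G) = -8 + 2/(4 + 6) = -8 + 2/10 = -8 + 2*(⅒) = -8 + ⅕ = -39/5)
M(h, H) = H*h
O = -1/306 (O = 1/(-306) = -1/306 ≈ -0.0032680)
D(c) = -1/306 + c² + 624*c/5 (D(c) = (c² + (-16*(-39/5))*c) - 1/306 = (c² + 624*c/5) - 1/306 = -1/306 + c² + 624*c/5)
-72110/D(-131) = -72110/(-1/306 + (-131)² + (624/5)*(-131)) = -72110/(-1/306 + 17161 - 81744/5) = -72110/1242661/1530 = -72110*1530/1242661 = -110328300/1242661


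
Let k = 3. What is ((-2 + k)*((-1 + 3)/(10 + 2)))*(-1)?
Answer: -⅙ ≈ -0.16667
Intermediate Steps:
((-2 + k)*((-1 + 3)/(10 + 2)))*(-1) = ((-2 + 3)*((-1 + 3)/(10 + 2)))*(-1) = (1*(2/12))*(-1) = (1*(2*(1/12)))*(-1) = (1*(⅙))*(-1) = (⅙)*(-1) = -⅙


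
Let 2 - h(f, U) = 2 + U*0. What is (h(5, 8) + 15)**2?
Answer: 225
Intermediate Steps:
h(f, U) = 0 (h(f, U) = 2 - (2 + U*0) = 2 - (2 + 0) = 2 - 1*2 = 2 - 2 = 0)
(h(5, 8) + 15)**2 = (0 + 15)**2 = 15**2 = 225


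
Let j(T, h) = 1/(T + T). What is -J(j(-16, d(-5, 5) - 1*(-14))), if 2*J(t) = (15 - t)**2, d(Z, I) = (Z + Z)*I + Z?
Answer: -231361/2048 ≈ -112.97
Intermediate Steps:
d(Z, I) = Z + 2*I*Z (d(Z, I) = (2*Z)*I + Z = 2*I*Z + Z = Z + 2*I*Z)
j(T, h) = 1/(2*T)
J(t) = (15 - t)**2/2
-J(j(-16, d(-5, 5) - 1*(-14))) = -(-15 + (1/2)/(-16))**2/2 = -(-15 + (1/2)*(-1/16))**2/2 = -(-15 - 1/32)**2/2 = -(-481/32)**2/2 = -231361/(2*1024) = -1*231361/2048 = -231361/2048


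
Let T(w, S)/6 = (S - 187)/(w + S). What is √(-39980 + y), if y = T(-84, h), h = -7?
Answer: 2*I*√82742114/91 ≈ 199.92*I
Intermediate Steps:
T(w, S) = 6*(-187 + S)/(S + w) (T(w, S) = 6*((S - 187)/(w + S)) = 6*((-187 + S)/(S + w)) = 6*(-187 + S)/(S + w))
y = 1164/91 (y = 6*(-187 - 7)/(-7 - 84) = 6*(-194)/(-91) = 6*(-1/91)*(-194) = 1164/91 ≈ 12.791)
√(-39980 + y) = √(-39980 + 1164/91) = √(-3637016/91) = 2*I*√82742114/91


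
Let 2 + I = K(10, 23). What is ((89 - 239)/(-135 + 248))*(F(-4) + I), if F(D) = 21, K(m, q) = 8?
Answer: -4050/113 ≈ -35.841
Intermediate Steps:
I = 6 (I = -2 + 8 = 6)
((89 - 239)/(-135 + 248))*(F(-4) + I) = ((89 - 239)/(-135 + 248))*(21 + 6) = -150/113*27 = -4050/113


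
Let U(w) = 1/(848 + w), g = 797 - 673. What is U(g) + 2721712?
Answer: 2645504065/972 ≈ 2.7217e+6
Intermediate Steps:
g = 124
U(g) + 2721712 = 1/(848 + 124) + 2721712 = 1/972 + 2721712 = 2645504065/972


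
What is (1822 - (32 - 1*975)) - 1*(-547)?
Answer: 3312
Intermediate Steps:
(1822 - (32 - 1*975)) - 1*(-547) = (1822 - (32 - 975)) + 547 = (1822 - 1*(-943)) + 547 = (1822 + 943) + 547 = 2765 + 547 = 3312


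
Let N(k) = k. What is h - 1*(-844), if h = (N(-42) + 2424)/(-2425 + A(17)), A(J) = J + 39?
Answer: 1997054/2369 ≈ 842.99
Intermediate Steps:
A(J) = 39 + J
h = -2382/2369 (h = (-42 + 2424)/(-2425 + (39 + 17)) = 2382/(-2425 + 56) = 2382/(-2369) = 2382*(-1/2369) = -2382/2369 ≈ -1.0055)
h - 1*(-844) = -2382/2369 - 1*(-844) = -2382/2369 + 844 = 1997054/2369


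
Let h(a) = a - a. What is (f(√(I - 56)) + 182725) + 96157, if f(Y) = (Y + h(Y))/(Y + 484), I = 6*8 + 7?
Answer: 65330060675/234257 + 484*I/234257 ≈ 2.7888e+5 + 0.0020661*I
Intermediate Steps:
h(a) = 0
I = 55 (I = 48 + 7 = 55)
f(Y) = Y/(484 + Y) (f(Y) = (Y + 0)/(Y + 484) = Y/(484 + Y))
(f(√(I - 56)) + 182725) + 96157 = (√(55 - 56)/(484 + √(55 - 56)) + 182725) + 96157 = (√(-1)/(484 + √(-1)) + 182725) + 96157 = (I/(484 + I) + 182725) + 96157 = (I*((484 - I)/234257) + 182725) + 96157 = (I*(484 - I)/234257 + 182725) + 96157 = (182725 + I*(484 - I)/234257) + 96157 = 278882 + I*(484 - I)/234257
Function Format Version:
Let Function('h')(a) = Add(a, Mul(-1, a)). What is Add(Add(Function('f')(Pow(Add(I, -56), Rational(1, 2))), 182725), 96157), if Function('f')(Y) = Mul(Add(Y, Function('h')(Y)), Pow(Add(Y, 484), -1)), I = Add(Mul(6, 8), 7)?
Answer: Add(Rational(65330060675, 234257), Mul(Rational(484, 234257), I)) ≈ Add(2.7888e+5, Mul(0.0020661, I))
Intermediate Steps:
Function('h')(a) = 0
I = 55 (I = Add(48, 7) = 55)
Function('f')(Y) = Mul(Y, Pow(Add(484, Y), -1)) (Function('f')(Y) = Mul(Add(Y, 0), Pow(Add(Y, 484), -1)) = Mul(Y, Pow(Add(484, Y), -1)))
Add(Add(Function('f')(Pow(Add(I, -56), Rational(1, 2))), 182725), 96157) = Add(Add(Mul(Pow(Add(55, -56), Rational(1, 2)), Pow(Add(484, Pow(Add(55, -56), Rational(1, 2))), -1)), 182725), 96157) = Add(Add(Mul(Pow(-1, Rational(1, 2)), Pow(Add(484, Pow(-1, Rational(1, 2))), -1)), 182725), 96157) = Add(Add(Mul(I, Pow(Add(484, I), -1)), 182725), 96157) = Add(Add(Mul(I, Mul(Rational(1, 234257), Add(484, Mul(-1, I)))), 182725), 96157) = Add(Add(Mul(Rational(1, 234257), I, Add(484, Mul(-1, I))), 182725), 96157) = Add(Add(182725, Mul(Rational(1, 234257), I, Add(484, Mul(-1, I)))), 96157) = Add(278882, Mul(Rational(1, 234257), I, Add(484, Mul(-1, I))))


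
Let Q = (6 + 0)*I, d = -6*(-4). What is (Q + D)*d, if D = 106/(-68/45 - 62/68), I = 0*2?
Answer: -3892320/3707 ≈ -1050.0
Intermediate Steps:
I = 0
d = 24
D = -162180/3707 (D = 106/(-68*1/45 - 62*1/68) = 106/(-68/45 - 31/34) = 106/(-3707/1530) = 106*(-1530/3707) = -162180/3707 ≈ -43.750)
Q = 0 (Q = (6 + 0)*0 = 6*0 = 0)
(Q + D)*d = (0 - 162180/3707)*24 = -162180/3707*24 = -3892320/3707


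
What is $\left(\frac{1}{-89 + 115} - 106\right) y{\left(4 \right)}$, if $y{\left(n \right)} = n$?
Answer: $- \frac{5510}{13} \approx -423.85$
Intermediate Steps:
$\left(\frac{1}{-89 + 115} - 106\right) y{\left(4 \right)} = \left(\frac{1}{-89 + 115} - 106\right) 4 = \left(\frac{1}{26} - 106\right) 4 = \left(- \frac{2755}{26}\right) 4 = - \frac{5510}{13}$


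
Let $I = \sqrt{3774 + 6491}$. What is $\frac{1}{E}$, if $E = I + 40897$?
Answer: $\frac{40897}{1672554344} - \frac{\sqrt{10265}}{1672554344} \approx 2.4391 \cdot 10^{-5}$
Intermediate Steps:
$I = \sqrt{10265} \approx 101.32$
$E = 40897 + \sqrt{10265}$ ($E = \sqrt{10265} + 40897 = 40897 + \sqrt{10265} \approx 40998.0$)
$\frac{1}{E} = \frac{1}{40897 + \sqrt{10265}}$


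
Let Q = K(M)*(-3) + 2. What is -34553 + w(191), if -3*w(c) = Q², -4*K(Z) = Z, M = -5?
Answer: -1658593/48 ≈ -34554.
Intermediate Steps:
K(Z) = -Z/4
Q = -7/4 (Q = -¼*(-5)*(-3) + 2 = (5/4)*(-3) + 2 = -15/4 + 2 = -7/4 ≈ -1.7500)
w(c) = -49/48 (w(c) = -(-7/4)²/3 = -⅓*49/16 = -49/48)
-34553 + w(191) = -34553 - 49/48 = -1658593/48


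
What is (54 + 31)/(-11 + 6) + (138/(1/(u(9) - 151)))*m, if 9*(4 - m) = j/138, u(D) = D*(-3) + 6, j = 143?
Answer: -830053/9 ≈ -92228.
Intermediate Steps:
u(D) = 6 - 3*D (u(D) = -3*D + 6 = 6 - 3*D)
m = 4825/1242 (m = 4 - 143/(9*138) = 4 - ⅑*143/138 = 4 - 143/1242 = 4825/1242 ≈ 3.8849)
(54 + 31)/(-11 + 6) + (138/(1/(u(9) - 151)))*m = (54 + 31)/(-11 + 6) + (138/(1/((6 - 3*9) - 151)))*(4825/1242) = 85/(-5) + (138/(1/((6 - 27) - 151)))*(4825/1242) = 85*(-⅕) + (138/(1/(-21 - 151)))*(4825/1242) = -17 + (138/(1/(-172)))*(4825/1242) = -17 + (138/(-1/172))*(4825/1242) = -17 + (138*(-172))*(4825/1242) = -17 - 23736*4825/1242 = -17 - 829900/9 = -830053/9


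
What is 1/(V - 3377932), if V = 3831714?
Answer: 1/453782 ≈ 2.2037e-6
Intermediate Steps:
1/(V - 3377932) = 1/(3831714 - 3377932) = 1/453782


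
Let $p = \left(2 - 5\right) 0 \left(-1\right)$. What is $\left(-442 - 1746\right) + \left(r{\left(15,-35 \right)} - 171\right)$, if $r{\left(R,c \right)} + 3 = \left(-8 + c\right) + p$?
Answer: $-2405$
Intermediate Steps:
$p = 0$ ($p = \left(-3\right) 0 \left(-1\right) = 0 \left(-1\right) = 0$)
$r{\left(R,c \right)} = -11 + c$ ($r{\left(R,c \right)} = -3 + \left(\left(-8 + c\right) + 0\right) = -3 + \left(-8 + c\right) = -11 + c$)
$\left(-442 - 1746\right) + \left(r{\left(15,-35 \right)} - 171\right) = \left(-442 - 1746\right) - 217 = -2188 - 217 = -2405$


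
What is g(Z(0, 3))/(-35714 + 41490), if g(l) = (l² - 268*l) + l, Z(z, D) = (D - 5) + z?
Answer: 269/2888 ≈ 0.093144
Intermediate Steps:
Z(z, D) = -5 + D + z (Z(z, D) = (-5 + D) + z = -5 + D + z)
g(l) = l² - 267*l
g(Z(0, 3))/(-35714 + 41490) = ((-5 + 3 + 0)*(-267 + (-5 + 3 + 0)))/(-35714 + 41490) = -2*(-267 - 2)/5776 = -2*(-269)*(1/5776) = 538*(1/5776) = 269/2888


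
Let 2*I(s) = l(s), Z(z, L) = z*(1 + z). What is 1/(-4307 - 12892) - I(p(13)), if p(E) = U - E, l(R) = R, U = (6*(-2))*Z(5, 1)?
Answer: 6415225/34398 ≈ 186.50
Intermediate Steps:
U = -360 (U = (6*(-2))*(5*(1 + 5)) = -60*6 = -12*30 = -360)
p(E) = -360 - E
I(s) = s/2
1/(-4307 - 12892) - I(p(13)) = 1/(-4307 - 12892) - (-360 - 1*13)/2 = 1/(-17199) - (-360 - 13)/2 = -1/17199 - (-373)/2 = -1/17199 - 1*(-373/2) = -1/17199 + 373/2 = 6415225/34398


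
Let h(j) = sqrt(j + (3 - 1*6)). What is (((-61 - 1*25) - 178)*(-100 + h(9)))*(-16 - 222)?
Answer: -6283200 + 62832*sqrt(6) ≈ -6.1293e+6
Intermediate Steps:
h(j) = sqrt(-3 + j) (h(j) = sqrt(j + (3 - 6)) = sqrt(j - 3) = sqrt(-3 + j))
(((-61 - 1*25) - 178)*(-100 + h(9)))*(-16 - 222) = (((-61 - 1*25) - 178)*(-100 + sqrt(-3 + 9)))*(-16 - 222) = (((-61 - 25) - 178)*(-100 + sqrt(6)))*(-238) = ((-86 - 178)*(-100 + sqrt(6)))*(-238) = -264*(-100 + sqrt(6))*(-238) = (26400 - 264*sqrt(6))*(-238) = -6283200 + 62832*sqrt(6)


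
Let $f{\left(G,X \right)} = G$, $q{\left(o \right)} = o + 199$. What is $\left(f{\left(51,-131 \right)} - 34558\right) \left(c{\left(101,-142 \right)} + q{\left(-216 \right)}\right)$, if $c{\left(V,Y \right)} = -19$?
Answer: $1242252$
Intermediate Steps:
$q{\left(o \right)} = 199 + o$
$\left(f{\left(51,-131 \right)} - 34558\right) \left(c{\left(101,-142 \right)} + q{\left(-216 \right)}\right) = \left(51 - 34558\right) \left(-19 + \left(199 - 216\right)\right) = - 34507 \left(-19 - 17\right) = \left(-34507\right) \left(-36\right) = 1242252$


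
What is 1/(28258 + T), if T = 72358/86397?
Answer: 86397/2441478784 ≈ 3.5387e-5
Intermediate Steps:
T = 72358/86397 (T = 72358*(1/86397) = 72358/86397 ≈ 0.83751)
1/(28258 + T) = 1/(28258 + 72358/86397) = 1/(2441478784/86397) = 86397/2441478784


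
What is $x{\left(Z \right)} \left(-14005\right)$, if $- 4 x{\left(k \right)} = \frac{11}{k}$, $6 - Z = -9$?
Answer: $\frac{30811}{12} \approx 2567.6$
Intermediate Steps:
$Z = 15$ ($Z = 6 - -9 = 6 + 9 = 15$)
$x{\left(k \right)} = - \frac{11}{4 k}$ ($x{\left(k \right)} = - \frac{11 \frac{1}{k}}{4} = - \frac{11}{4 k}$)
$x{\left(Z \right)} \left(-14005\right) = - \frac{11}{4 \cdot 15} \left(-14005\right) = \left(- \frac{11}{4}\right) \frac{1}{15} \left(-14005\right) = \left(- \frac{11}{60}\right) \left(-14005\right) = \frac{30811}{12}$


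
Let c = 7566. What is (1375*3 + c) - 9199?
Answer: 2492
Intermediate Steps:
(1375*3 + c) - 9199 = (1375*3 + 7566) - 9199 = (4125 + 7566) - 9199 = 11691 - 9199 = 2492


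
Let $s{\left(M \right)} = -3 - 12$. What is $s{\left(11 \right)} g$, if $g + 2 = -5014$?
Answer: $75240$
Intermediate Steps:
$s{\left(M \right)} = -15$
$g = -5016$ ($g = -2 - 5014 = -5016$)
$s{\left(11 \right)} g = \left(-15\right) \left(-5016\right) = 75240$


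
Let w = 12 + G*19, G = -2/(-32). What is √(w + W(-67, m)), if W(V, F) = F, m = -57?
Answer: I*√701/4 ≈ 6.6191*I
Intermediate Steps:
G = 1/16 (G = -2*(-1/32) = 1/16 ≈ 0.062500)
w = 211/16 (w = 12 + (1/16)*19 = 12 + 19/16 = 211/16 ≈ 13.188)
√(w + W(-67, m)) = √(211/16 - 57) = √(-701/16) = I*√701/4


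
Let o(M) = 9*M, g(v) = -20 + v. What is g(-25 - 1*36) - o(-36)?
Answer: 243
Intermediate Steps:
g(-25 - 1*36) - o(-36) = (-20 + (-25 - 1*36)) - 9*(-36) = (-20 + (-25 - 36)) - 1*(-324) = (-20 - 61) + 324 = -81 + 324 = 243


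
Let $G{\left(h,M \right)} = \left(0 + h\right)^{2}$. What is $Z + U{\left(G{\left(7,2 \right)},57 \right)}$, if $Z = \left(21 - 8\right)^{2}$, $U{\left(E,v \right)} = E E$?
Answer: $2570$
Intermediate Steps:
$G{\left(h,M \right)} = h^{2}$
$U{\left(E,v \right)} = E^{2}$
$Z = 169$ ($Z = 13^{2} = 169$)
$Z + U{\left(G{\left(7,2 \right)},57 \right)} = 169 + \left(7^{2}\right)^{2} = 169 + 49^{2} = 169 + 2401 = 2570$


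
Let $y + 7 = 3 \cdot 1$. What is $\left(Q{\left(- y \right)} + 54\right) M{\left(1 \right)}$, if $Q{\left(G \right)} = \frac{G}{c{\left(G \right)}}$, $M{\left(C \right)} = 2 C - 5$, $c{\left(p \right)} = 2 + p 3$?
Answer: $- \frac{1140}{7} \approx -162.86$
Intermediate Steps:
$y = -4$ ($y = -7 + 3 \cdot 1 = -7 + 3 = -4$)
$c{\left(p \right)} = 2 + 3 p$
$M{\left(C \right)} = -5 + 2 C$
$Q{\left(G \right)} = \frac{G}{2 + 3 G}$
$\left(Q{\left(- y \right)} + 54\right) M{\left(1 \right)} = \left(\frac{\left(-1\right) \left(-4\right)}{2 + 3 \left(\left(-1\right) \left(-4\right)\right)} + 54\right) \left(-5 + 2 \cdot 1\right) = \left(\frac{4}{2 + 3 \cdot 4} + 54\right) \left(-5 + 2\right) = \left(\frac{4}{2 + 12} + 54\right) \left(-3\right) = \left(\frac{4}{14} + 54\right) \left(-3\right) = \left(4 \cdot \frac{1}{14} + 54\right) \left(-3\right) = \left(\frac{2}{7} + 54\right) \left(-3\right) = \frac{380}{7} \left(-3\right) = - \frac{1140}{7}$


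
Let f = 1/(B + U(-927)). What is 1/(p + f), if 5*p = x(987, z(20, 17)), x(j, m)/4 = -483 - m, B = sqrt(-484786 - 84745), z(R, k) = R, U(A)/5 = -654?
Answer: -113300137610/45592008270489 + 25*I*sqrt(569531)/45592008270489 ≈ -0.0024851 + 4.1382e-10*I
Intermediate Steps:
U(A) = -3270 (U(A) = 5*(-654) = -3270)
B = I*sqrt(569531) (B = sqrt(-569531) = I*sqrt(569531) ≈ 754.67*I)
x(j, m) = -1932 - 4*m (x(j, m) = 4*(-483 - m) = -1932 - 4*m)
f = 1/(-3270 + I*sqrt(569531)) (f = 1/(I*sqrt(569531) - 3270) = 1/(-3270 + I*sqrt(569531)) ≈ -0.00029035 - 6.7008e-5*I)
p = -2012/5 (p = (-1932 - 4*20)/5 = (-1932 - 80)/5 = (1/5)*(-2012) = -2012/5 ≈ -402.40)
1/(p + f) = 1/(-2012/5 + (-3270/11262431 - I*sqrt(569531)/11262431)) = 1/(-22660027522/56312155 - I*sqrt(569531)/11262431)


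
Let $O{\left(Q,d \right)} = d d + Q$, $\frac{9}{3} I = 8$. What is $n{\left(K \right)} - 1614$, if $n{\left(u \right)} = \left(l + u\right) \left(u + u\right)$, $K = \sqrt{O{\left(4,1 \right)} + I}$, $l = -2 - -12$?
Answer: $- \frac{4796}{3} + \frac{20 \sqrt{69}}{3} \approx -1543.3$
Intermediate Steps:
$l = 10$ ($l = -2 + 12 = 10$)
$I = \frac{8}{3}$ ($I = \frac{1}{3} \cdot 8 = \frac{8}{3} \approx 2.6667$)
$O{\left(Q,d \right)} = Q + d^{2}$ ($O{\left(Q,d \right)} = d^{2} + Q = Q + d^{2}$)
$K = \frac{\sqrt{69}}{3}$ ($K = \sqrt{\left(4 + 1^{2}\right) + \frac{8}{3}} = \sqrt{\left(4 + 1\right) + \frac{8}{3}} = \sqrt{5 + \frac{8}{3}} = \sqrt{\frac{23}{3}} = \frac{\sqrt{69}}{3} \approx 2.7689$)
$n{\left(u \right)} = 2 u \left(10 + u\right)$ ($n{\left(u \right)} = \left(10 + u\right) \left(u + u\right) = \left(10 + u\right) 2 u = 2 u \left(10 + u\right)$)
$n{\left(K \right)} - 1614 = 2 \frac{\sqrt{69}}{3} \left(10 + \frac{\sqrt{69}}{3}\right) - 1614 = \frac{2 \sqrt{69} \left(10 + \frac{\sqrt{69}}{3}\right)}{3} - 1614 = -1614 + \frac{2 \sqrt{69} \left(10 + \frac{\sqrt{69}}{3}\right)}{3}$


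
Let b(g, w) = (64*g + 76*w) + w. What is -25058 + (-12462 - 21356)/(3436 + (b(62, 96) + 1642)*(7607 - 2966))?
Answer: -756071517731/30172859 ≈ -25058.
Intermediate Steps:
b(g, w) = 64*g + 77*w
-25058 + (-12462 - 21356)/(3436 + (b(62, 96) + 1642)*(7607 - 2966)) = -25058 + (-12462 - 21356)/(3436 + ((64*62 + 77*96) + 1642)*(7607 - 2966)) = -25058 - 33818/(3436 + ((3968 + 7392) + 1642)*4641) = -25058 - 33818/(3436 + (11360 + 1642)*4641) = -25058 - 33818/(3436 + 13002*4641) = -25058 - 33818/(3436 + 60342282) = -25058 - 33818/60345718 = -25058 - 33818*1/60345718 = -25058 - 16909/30172859 = -756071517731/30172859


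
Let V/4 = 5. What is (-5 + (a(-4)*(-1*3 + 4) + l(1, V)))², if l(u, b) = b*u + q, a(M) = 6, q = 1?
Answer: 484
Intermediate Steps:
V = 20 (V = 4*5 = 20)
l(u, b) = 1 + b*u (l(u, b) = b*u + 1 = 1 + b*u)
(-5 + (a(-4)*(-1*3 + 4) + l(1, V)))² = (-5 + (6*(-1*3 + 4) + (1 + 20*1)))² = (-5 + (6*(-3 + 4) + (1 + 20)))² = (-5 + (6*1 + 21))² = (-5 + (6 + 21))² = (-5 + 27)² = 22² = 484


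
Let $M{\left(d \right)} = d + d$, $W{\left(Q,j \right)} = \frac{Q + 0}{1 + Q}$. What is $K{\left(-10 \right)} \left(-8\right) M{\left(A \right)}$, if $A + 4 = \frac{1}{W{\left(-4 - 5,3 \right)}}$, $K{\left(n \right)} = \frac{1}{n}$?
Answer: $- \frac{224}{45} \approx -4.9778$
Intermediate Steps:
$W{\left(Q,j \right)} = \frac{Q}{1 + Q}$
$A = - \frac{28}{9}$ ($A = -4 + \frac{1}{\left(-4 - 5\right) \frac{1}{1 - 9}} = -4 + \frac{1}{\left(-9\right) \frac{1}{1 - 9}} = -4 + \frac{1}{\left(-9\right) \frac{1}{-8}} = -4 + \frac{1}{\left(-9\right) \left(- \frac{1}{8}\right)} = -4 + \frac{1}{\frac{9}{8}} = -4 + \frac{8}{9} = - \frac{28}{9} \approx -3.1111$)
$M{\left(d \right)} = 2 d$
$K{\left(-10 \right)} \left(-8\right) M{\left(A \right)} = \frac{1}{-10} \left(-8\right) 2 \left(- \frac{28}{9}\right) = \left(- \frac{1}{10}\right) \left(-8\right) \left(- \frac{56}{9}\right) = \frac{4}{5} \left(- \frac{56}{9}\right) = - \frac{224}{45}$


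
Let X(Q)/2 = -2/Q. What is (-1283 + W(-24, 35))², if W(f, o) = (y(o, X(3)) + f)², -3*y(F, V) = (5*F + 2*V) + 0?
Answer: 187806089956/6561 ≈ 2.8625e+7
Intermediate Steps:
X(Q) = -4/Q (X(Q) = 2*(-2/Q) = -4/Q)
y(F, V) = -5*F/3 - 2*V/3 (y(F, V) = -((5*F + 2*V) + 0)/3 = -((2*V + 5*F) + 0)/3 = -(2*V + 5*F)/3 = -5*F/3 - 2*V/3)
W(f, o) = (8/9 + f - 5*o/3)² (W(f, o) = ((-5*o/3 - (-8)/(3*3)) + f)² = ((-5*o/3 - ⅔*(-4/3)) + f)² = ((-5*o/3 + 8/9) + f)² = ((8/9 - 5*o/3) + f)² = (8/9 + f - 5*o/3)²)
(-1283 + W(-24, 35))² = (-1283 + (-8 - 9*(-24) + 15*35)²/81)² = (-1283 + (-8 + 216 + 525)²/81)² = (-1283 + (1/81)*733²)² = (-1283 + (1/81)*537289)² = (-1283 + 537289/81)² = (433366/81)² = 187806089956/6561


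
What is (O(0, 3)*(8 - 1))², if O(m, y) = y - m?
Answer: 441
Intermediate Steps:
(O(0, 3)*(8 - 1))² = ((3 - 1*0)*(8 - 1))² = ((3 + 0)*7)² = (3*7)² = 21² = 441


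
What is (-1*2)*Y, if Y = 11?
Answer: -22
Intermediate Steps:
(-1*2)*Y = -1*2*11 = -2*11 = -22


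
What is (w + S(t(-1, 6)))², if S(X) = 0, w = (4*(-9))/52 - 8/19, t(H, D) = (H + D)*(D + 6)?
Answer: 75625/61009 ≈ 1.2396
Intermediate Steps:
t(H, D) = (6 + D)*(D + H) (t(H, D) = (D + H)*(6 + D) = (6 + D)*(D + H))
w = -275/247 (w = -36*1/52 - 8*1/19 = -9/13 - 8/19 = -275/247 ≈ -1.1134)
(w + S(t(-1, 6)))² = (-275/247 + 0)² = (-275/247)² = 75625/61009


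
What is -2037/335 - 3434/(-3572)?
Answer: -3062887/598310 ≈ -5.1192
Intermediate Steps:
-2037/335 - 3434/(-3572) = -2037*1/335 - 3434*(-1/3572) = -2037/335 + 1717/1786 = -3062887/598310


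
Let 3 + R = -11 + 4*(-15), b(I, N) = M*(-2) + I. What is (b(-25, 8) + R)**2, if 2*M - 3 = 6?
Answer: 11664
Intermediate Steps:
M = 9/2 (M = 3/2 + (1/2)*6 = 3/2 + 3 = 9/2 ≈ 4.5000)
b(I, N) = -9 + I (b(I, N) = (9/2)*(-2) + I = -9 + I)
R = -74 (R = -3 + (-11 + 4*(-15)) = -3 + (-11 - 60) = -3 - 71 = -74)
(b(-25, 8) + R)**2 = ((-9 - 25) - 74)**2 = (-34 - 74)**2 = (-108)**2 = 11664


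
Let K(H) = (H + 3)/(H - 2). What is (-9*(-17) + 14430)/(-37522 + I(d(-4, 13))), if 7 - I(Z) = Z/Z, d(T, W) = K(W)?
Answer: -14583/37516 ≈ -0.38871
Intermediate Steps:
K(H) = (3 + H)/(-2 + H)
d(T, W) = (3 + W)/(-2 + W)
I(Z) = 6 (I(Z) = 7 - Z/Z = 7 - 1*1 = 7 - 1 = 6)
(-9*(-17) + 14430)/(-37522 + I(d(-4, 13))) = (-9*(-17) + 14430)/(-37522 + 6) = (153 + 14430)/(-37516) = 14583*(-1/37516) = -14583/37516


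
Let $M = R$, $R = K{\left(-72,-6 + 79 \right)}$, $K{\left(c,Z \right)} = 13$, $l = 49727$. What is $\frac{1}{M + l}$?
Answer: $\frac{1}{49740} \approx 2.0105 \cdot 10^{-5}$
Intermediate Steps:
$R = 13$
$M = 13$
$\frac{1}{M + l} = \frac{1}{13 + 49727} = \frac{1}{49740}$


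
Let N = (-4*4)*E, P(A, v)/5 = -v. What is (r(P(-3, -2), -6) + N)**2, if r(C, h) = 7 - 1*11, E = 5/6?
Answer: 2704/9 ≈ 300.44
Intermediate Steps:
P(A, v) = -5*v (P(A, v) = 5*(-v) = -5*v)
E = 5/6 (E = 5*(1/6) = 5/6 ≈ 0.83333)
r(C, h) = -4 (r(C, h) = 7 - 11 = -4)
N = -40/3 (N = -4*4*(5/6) = -16*5/6 = -40/3 ≈ -13.333)
(r(P(-3, -2), -6) + N)**2 = (-4 - 40/3)**2 = (-52/3)**2 = 2704/9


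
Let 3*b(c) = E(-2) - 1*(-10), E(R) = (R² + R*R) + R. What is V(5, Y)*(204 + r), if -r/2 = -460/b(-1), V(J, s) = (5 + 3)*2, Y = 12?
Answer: 6024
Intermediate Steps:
V(J, s) = 16 (V(J, s) = 8*2 = 16)
E(R) = R + 2*R² (E(R) = (R² + R²) + R = 2*R² + R = R + 2*R²)
b(c) = 16/3 (b(c) = (-2*(1 + 2*(-2)) - 1*(-10))/3 = (-2*(1 - 4) + 10)/3 = (-2*(-3) + 10)/3 = (6 + 10)/3 = (⅓)*16 = 16/3)
r = 345/2 (r = -(-920)/16/3 = -(-920)*3/16 = -2*(-345/4) = 345/2 ≈ 172.50)
V(5, Y)*(204 + r) = 16*(204 + 345/2) = 16*(753/2) = 6024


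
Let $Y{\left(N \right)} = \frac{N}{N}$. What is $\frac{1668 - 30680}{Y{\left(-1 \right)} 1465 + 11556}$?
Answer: $- \frac{29012}{13021} \approx -2.2281$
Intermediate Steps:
$Y{\left(N \right)} = 1$
$\frac{1668 - 30680}{Y{\left(-1 \right)} 1465 + 11556} = \frac{1668 - 30680}{1 \cdot 1465 + 11556} = - \frac{29012}{1465 + 11556} = - \frac{29012}{13021}$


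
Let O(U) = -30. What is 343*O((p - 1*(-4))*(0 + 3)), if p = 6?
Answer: -10290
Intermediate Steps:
343*O((p - 1*(-4))*(0 + 3)) = 343*(-30) = -10290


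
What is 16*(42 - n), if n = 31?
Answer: 176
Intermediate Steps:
16*(42 - n) = 16*(42 - 1*31) = 16*(42 - 31) = 16*11 = 176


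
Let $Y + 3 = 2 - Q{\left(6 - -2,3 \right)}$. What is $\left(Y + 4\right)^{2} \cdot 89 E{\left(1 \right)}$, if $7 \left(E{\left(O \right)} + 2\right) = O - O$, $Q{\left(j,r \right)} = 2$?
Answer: $-178$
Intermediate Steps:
$E{\left(O \right)} = -2$ ($E{\left(O \right)} = -2 + \frac{O - O}{7} = -2 + \frac{1}{7} \cdot 0 = -2 + 0 = -2$)
$Y = -3$ ($Y = -3 + \left(2 - 2\right) = -3 + 0 = -3$)
$\left(Y + 4\right)^{2} \cdot 89 E{\left(1 \right)} = \left(-3 + 4\right)^{2} \cdot 89 \left(-2\right) = 1^{2} \cdot 89 \left(-2\right) = 1 \cdot 89 \left(-2\right) = 89 \left(-2\right) = -178$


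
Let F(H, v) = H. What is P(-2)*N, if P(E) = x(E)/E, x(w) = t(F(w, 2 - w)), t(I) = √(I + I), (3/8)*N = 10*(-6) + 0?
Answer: 160*I ≈ 160.0*I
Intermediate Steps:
N = -160 (N = 8*(10*(-6) + 0)/3 = 8*(-60 + 0)/3 = (8/3)*(-60) = -160)
t(I) = √2*√I (t(I) = √(2*I) = √2*√I)
x(w) = √2*√w
P(E) = √2/√E (P(E) = (√2*√E)/E = √2/√E)
P(-2)*N = (√2/√(-2))*(-160) = (√2*(-I*√2/2))*(-160) = -I*(-160) = 160*I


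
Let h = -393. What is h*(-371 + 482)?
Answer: -43623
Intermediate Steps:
h*(-371 + 482) = -393*(-371 + 482) = -393*111 = -43623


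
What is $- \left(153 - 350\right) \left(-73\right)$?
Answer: $-14381$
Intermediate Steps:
$- \left(153 - 350\right) \left(-73\right) = - \left(-197\right) \left(-73\right) = \left(-1\right) 14381 = -14381$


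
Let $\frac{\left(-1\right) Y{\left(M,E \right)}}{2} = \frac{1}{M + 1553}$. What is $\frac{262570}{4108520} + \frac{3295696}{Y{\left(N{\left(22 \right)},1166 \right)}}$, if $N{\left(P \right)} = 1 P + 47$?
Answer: $- \frac{1098129110590255}{410852} \approx -2.6728 \cdot 10^{9}$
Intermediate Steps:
$N{\left(P \right)} = 47 + P$ ($N{\left(P \right)} = P + 47 = 47 + P$)
$Y{\left(M,E \right)} = - \frac{2}{1553 + M}$ ($Y{\left(M,E \right)} = - \frac{2}{M + 1553} = - \frac{2}{1553 + M}$)
$\frac{262570}{4108520} + \frac{3295696}{Y{\left(N{\left(22 \right)},1166 \right)}} = \frac{262570}{4108520} + \frac{3295696}{\left(-2\right) \frac{1}{1553 + \left(47 + 22\right)}} = 262570 \cdot \frac{1}{4108520} + \frac{3295696}{\left(-2\right) \frac{1}{1553 + 69}} = \frac{26257}{410852} + \frac{3295696}{\left(-2\right) \frac{1}{1622}} = \frac{26257}{410852} + \frac{3295696}{- \frac{1}{811}} = \frac{26257}{410852} + 3295696 \left(-811\right) = \frac{26257}{410852} - 2672809456 = - \frac{1098129110590255}{410852}$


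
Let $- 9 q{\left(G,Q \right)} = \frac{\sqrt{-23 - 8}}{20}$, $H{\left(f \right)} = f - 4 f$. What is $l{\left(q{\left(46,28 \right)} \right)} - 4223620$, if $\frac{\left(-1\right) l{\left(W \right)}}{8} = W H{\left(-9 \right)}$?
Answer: $-4223620 + \frac{6 i \sqrt{31}}{5} \approx -4.2236 \cdot 10^{6} + 6.6813 i$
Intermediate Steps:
$H{\left(f \right)} = - 3 f$
$q{\left(G,Q \right)} = - \frac{i \sqrt{31}}{180}$ ($q{\left(G,Q \right)} = - \frac{\sqrt{-23 - 8} \cdot \frac{1}{20}}{9} = - \frac{\sqrt{-31} \cdot \frac{1}{20}}{9} = - \frac{i \sqrt{31} \cdot \frac{1}{20}}{9} = - \frac{\frac{1}{20} i \sqrt{31}}{9} = - \frac{i \sqrt{31}}{180}$)
$l{\left(W \right)} = - 216 W$ ($l{\left(W \right)} = - 8 W \left(\left(-3\right) \left(-9\right)\right) = - 8 W 27 = - 8 \cdot 27 W = - 216 W$)
$l{\left(q{\left(46,28 \right)} \right)} - 4223620 = - 216 \left(- \frac{i \sqrt{31}}{180}\right) - 4223620 = \frac{6 i \sqrt{31}}{5} - 4223620 = -4223620 + \frac{6 i \sqrt{31}}{5}$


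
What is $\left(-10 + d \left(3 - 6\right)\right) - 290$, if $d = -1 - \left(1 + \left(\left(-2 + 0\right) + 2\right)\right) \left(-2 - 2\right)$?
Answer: $-309$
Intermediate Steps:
$d = 3$ ($d = -1 - \left(1 + \left(-2 + 2\right)\right) \left(-4\right) = -1 - \left(1 + 0\right) \left(-4\right) = -1 - 1 \left(-4\right) = -1 - -4 = -1 + 4 = 3$)
$\left(-10 + d \left(3 - 6\right)\right) - 290 = \left(-10 + 3 \left(3 - 6\right)\right) - 290 = \left(-10 + 3 \left(-3\right)\right) - 290 = \left(-10 - 9\right) - 290 = -19 - 290 = -309$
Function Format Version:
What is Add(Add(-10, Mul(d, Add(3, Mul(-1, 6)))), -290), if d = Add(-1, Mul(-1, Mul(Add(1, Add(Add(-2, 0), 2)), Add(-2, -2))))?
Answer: -309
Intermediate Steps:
d = 3 (d = Add(-1, Mul(-1, Mul(Add(1, Add(-2, 2)), -4))) = Add(-1, Mul(-1, Mul(Add(1, 0), -4))) = Add(-1, Mul(-1, Mul(1, -4))) = Add(-1, Mul(-1, -4)) = Add(-1, 4) = 3)
Add(Add(-10, Mul(d, Add(3, Mul(-1, 6)))), -290) = Add(Add(-10, Mul(3, Add(3, Mul(-1, 6)))), -290) = Add(Add(-10, Mul(3, Add(3, -6))), -290) = Add(Add(-10, Mul(3, -3)), -290) = Add(Add(-10, -9), -290) = Add(-19, -290) = -309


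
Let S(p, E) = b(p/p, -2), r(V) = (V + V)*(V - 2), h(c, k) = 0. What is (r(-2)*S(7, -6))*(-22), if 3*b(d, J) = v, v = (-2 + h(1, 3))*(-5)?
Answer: -3520/3 ≈ -1173.3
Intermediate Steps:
v = 10 (v = (-2 + 0)*(-5) = -2*(-5) = 10)
r(V) = 2*V*(-2 + V) (r(V) = (2*V)*(-2 + V) = 2*V*(-2 + V))
b(d, J) = 10/3 (b(d, J) = (⅓)*10 = 10/3)
S(p, E) = 10/3
(r(-2)*S(7, -6))*(-22) = ((2*(-2)*(-2 - 2))*(10/3))*(-22) = ((2*(-2)*(-4))*(10/3))*(-22) = (16*(10/3))*(-22) = (160/3)*(-22) = -3520/3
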